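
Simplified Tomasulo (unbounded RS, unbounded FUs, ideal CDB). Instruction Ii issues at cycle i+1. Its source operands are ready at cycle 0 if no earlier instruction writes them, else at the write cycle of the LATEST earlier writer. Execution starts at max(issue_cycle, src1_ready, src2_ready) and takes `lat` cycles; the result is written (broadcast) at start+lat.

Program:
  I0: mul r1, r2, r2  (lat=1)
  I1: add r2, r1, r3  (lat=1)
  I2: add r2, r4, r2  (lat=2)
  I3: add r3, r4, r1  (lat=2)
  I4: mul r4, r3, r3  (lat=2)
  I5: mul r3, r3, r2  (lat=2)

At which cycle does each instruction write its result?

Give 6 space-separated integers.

Answer: 2 3 5 6 8 8

Derivation:
I0 mul r1: issue@1 deps=(None,None) exec_start@1 write@2
I1 add r2: issue@2 deps=(0,None) exec_start@2 write@3
I2 add r2: issue@3 deps=(None,1) exec_start@3 write@5
I3 add r3: issue@4 deps=(None,0) exec_start@4 write@6
I4 mul r4: issue@5 deps=(3,3) exec_start@6 write@8
I5 mul r3: issue@6 deps=(3,2) exec_start@6 write@8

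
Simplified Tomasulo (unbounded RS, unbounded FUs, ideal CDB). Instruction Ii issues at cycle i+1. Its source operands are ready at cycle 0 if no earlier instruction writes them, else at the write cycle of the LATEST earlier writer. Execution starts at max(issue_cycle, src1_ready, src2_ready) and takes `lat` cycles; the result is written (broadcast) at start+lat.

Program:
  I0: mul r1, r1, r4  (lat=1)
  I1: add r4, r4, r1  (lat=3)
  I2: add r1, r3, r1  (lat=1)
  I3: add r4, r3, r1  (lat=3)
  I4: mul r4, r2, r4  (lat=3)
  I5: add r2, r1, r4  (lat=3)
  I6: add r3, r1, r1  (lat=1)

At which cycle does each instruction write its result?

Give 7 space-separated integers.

I0 mul r1: issue@1 deps=(None,None) exec_start@1 write@2
I1 add r4: issue@2 deps=(None,0) exec_start@2 write@5
I2 add r1: issue@3 deps=(None,0) exec_start@3 write@4
I3 add r4: issue@4 deps=(None,2) exec_start@4 write@7
I4 mul r4: issue@5 deps=(None,3) exec_start@7 write@10
I5 add r2: issue@6 deps=(2,4) exec_start@10 write@13
I6 add r3: issue@7 deps=(2,2) exec_start@7 write@8

Answer: 2 5 4 7 10 13 8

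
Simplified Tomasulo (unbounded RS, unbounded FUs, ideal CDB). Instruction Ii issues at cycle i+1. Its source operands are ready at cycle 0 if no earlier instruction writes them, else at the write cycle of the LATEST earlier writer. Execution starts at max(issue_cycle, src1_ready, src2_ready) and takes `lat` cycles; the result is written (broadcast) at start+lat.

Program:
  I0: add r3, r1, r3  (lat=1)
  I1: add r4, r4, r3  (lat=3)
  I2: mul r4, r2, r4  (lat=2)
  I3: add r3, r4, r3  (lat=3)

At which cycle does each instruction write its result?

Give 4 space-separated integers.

Answer: 2 5 7 10

Derivation:
I0 add r3: issue@1 deps=(None,None) exec_start@1 write@2
I1 add r4: issue@2 deps=(None,0) exec_start@2 write@5
I2 mul r4: issue@3 deps=(None,1) exec_start@5 write@7
I3 add r3: issue@4 deps=(2,0) exec_start@7 write@10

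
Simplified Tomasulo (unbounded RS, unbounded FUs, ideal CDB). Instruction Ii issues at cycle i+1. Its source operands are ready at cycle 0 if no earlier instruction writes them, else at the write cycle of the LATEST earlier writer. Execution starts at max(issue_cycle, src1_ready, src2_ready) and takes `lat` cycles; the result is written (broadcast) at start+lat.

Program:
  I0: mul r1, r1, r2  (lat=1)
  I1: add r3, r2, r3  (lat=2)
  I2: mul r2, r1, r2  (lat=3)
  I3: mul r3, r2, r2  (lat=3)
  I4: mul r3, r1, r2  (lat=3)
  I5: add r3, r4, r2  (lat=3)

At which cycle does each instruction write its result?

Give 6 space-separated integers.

Answer: 2 4 6 9 9 9

Derivation:
I0 mul r1: issue@1 deps=(None,None) exec_start@1 write@2
I1 add r3: issue@2 deps=(None,None) exec_start@2 write@4
I2 mul r2: issue@3 deps=(0,None) exec_start@3 write@6
I3 mul r3: issue@4 deps=(2,2) exec_start@6 write@9
I4 mul r3: issue@5 deps=(0,2) exec_start@6 write@9
I5 add r3: issue@6 deps=(None,2) exec_start@6 write@9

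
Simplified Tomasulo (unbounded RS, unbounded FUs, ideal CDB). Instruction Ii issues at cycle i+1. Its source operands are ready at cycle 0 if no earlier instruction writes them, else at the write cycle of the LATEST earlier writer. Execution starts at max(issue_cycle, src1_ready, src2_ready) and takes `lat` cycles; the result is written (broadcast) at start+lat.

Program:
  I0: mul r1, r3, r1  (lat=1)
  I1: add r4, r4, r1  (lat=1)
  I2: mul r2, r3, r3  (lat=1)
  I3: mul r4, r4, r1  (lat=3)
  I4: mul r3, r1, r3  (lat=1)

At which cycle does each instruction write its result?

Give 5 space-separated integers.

I0 mul r1: issue@1 deps=(None,None) exec_start@1 write@2
I1 add r4: issue@2 deps=(None,0) exec_start@2 write@3
I2 mul r2: issue@3 deps=(None,None) exec_start@3 write@4
I3 mul r4: issue@4 deps=(1,0) exec_start@4 write@7
I4 mul r3: issue@5 deps=(0,None) exec_start@5 write@6

Answer: 2 3 4 7 6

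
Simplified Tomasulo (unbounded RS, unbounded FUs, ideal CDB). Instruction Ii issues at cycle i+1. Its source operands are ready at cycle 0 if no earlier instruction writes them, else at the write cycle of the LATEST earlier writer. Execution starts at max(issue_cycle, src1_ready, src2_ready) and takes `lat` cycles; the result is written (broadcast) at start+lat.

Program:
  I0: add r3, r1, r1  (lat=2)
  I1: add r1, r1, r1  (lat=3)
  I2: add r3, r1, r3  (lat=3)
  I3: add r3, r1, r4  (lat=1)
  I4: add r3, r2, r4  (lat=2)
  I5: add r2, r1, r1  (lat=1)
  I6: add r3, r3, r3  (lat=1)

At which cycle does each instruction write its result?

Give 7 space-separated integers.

Answer: 3 5 8 6 7 7 8

Derivation:
I0 add r3: issue@1 deps=(None,None) exec_start@1 write@3
I1 add r1: issue@2 deps=(None,None) exec_start@2 write@5
I2 add r3: issue@3 deps=(1,0) exec_start@5 write@8
I3 add r3: issue@4 deps=(1,None) exec_start@5 write@6
I4 add r3: issue@5 deps=(None,None) exec_start@5 write@7
I5 add r2: issue@6 deps=(1,1) exec_start@6 write@7
I6 add r3: issue@7 deps=(4,4) exec_start@7 write@8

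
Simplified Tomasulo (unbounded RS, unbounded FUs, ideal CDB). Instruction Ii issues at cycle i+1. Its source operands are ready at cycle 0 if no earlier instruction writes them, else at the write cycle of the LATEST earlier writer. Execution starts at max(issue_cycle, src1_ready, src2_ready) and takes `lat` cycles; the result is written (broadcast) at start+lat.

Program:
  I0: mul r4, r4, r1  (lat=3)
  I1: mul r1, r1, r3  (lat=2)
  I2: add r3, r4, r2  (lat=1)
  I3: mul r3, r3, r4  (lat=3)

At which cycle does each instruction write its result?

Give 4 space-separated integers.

Answer: 4 4 5 8

Derivation:
I0 mul r4: issue@1 deps=(None,None) exec_start@1 write@4
I1 mul r1: issue@2 deps=(None,None) exec_start@2 write@4
I2 add r3: issue@3 deps=(0,None) exec_start@4 write@5
I3 mul r3: issue@4 deps=(2,0) exec_start@5 write@8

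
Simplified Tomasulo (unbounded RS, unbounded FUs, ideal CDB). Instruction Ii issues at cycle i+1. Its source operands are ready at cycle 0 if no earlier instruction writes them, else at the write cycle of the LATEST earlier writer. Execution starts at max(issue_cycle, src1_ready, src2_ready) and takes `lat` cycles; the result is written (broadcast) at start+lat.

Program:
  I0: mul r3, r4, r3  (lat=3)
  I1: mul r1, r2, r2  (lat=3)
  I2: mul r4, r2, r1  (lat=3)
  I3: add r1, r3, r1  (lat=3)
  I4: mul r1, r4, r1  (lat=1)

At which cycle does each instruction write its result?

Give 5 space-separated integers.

Answer: 4 5 8 8 9

Derivation:
I0 mul r3: issue@1 deps=(None,None) exec_start@1 write@4
I1 mul r1: issue@2 deps=(None,None) exec_start@2 write@5
I2 mul r4: issue@3 deps=(None,1) exec_start@5 write@8
I3 add r1: issue@4 deps=(0,1) exec_start@5 write@8
I4 mul r1: issue@5 deps=(2,3) exec_start@8 write@9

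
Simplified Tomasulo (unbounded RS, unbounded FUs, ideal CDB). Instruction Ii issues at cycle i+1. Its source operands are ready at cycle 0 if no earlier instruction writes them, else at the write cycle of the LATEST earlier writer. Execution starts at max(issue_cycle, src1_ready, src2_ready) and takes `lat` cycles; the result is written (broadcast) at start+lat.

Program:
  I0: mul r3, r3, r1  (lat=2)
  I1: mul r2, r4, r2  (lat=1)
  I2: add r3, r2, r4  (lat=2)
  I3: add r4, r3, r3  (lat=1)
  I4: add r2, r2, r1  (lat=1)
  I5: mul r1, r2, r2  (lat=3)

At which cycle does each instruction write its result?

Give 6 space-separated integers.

Answer: 3 3 5 6 6 9

Derivation:
I0 mul r3: issue@1 deps=(None,None) exec_start@1 write@3
I1 mul r2: issue@2 deps=(None,None) exec_start@2 write@3
I2 add r3: issue@3 deps=(1,None) exec_start@3 write@5
I3 add r4: issue@4 deps=(2,2) exec_start@5 write@6
I4 add r2: issue@5 deps=(1,None) exec_start@5 write@6
I5 mul r1: issue@6 deps=(4,4) exec_start@6 write@9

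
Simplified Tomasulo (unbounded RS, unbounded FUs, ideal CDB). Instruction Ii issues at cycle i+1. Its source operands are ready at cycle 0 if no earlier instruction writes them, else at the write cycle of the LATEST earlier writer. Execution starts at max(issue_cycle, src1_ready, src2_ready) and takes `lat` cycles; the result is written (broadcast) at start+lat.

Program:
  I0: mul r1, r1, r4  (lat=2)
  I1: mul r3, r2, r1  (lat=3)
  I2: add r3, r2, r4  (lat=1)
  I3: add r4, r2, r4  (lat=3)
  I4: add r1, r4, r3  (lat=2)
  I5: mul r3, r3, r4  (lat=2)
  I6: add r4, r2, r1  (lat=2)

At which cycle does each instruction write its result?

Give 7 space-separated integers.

Answer: 3 6 4 7 9 9 11

Derivation:
I0 mul r1: issue@1 deps=(None,None) exec_start@1 write@3
I1 mul r3: issue@2 deps=(None,0) exec_start@3 write@6
I2 add r3: issue@3 deps=(None,None) exec_start@3 write@4
I3 add r4: issue@4 deps=(None,None) exec_start@4 write@7
I4 add r1: issue@5 deps=(3,2) exec_start@7 write@9
I5 mul r3: issue@6 deps=(2,3) exec_start@7 write@9
I6 add r4: issue@7 deps=(None,4) exec_start@9 write@11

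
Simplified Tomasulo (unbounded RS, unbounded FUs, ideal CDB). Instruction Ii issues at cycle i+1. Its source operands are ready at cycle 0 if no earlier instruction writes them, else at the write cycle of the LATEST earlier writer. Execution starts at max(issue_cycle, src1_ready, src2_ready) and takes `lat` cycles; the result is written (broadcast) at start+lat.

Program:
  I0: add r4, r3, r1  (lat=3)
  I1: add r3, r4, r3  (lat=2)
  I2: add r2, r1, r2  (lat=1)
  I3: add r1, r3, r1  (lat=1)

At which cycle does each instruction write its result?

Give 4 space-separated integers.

I0 add r4: issue@1 deps=(None,None) exec_start@1 write@4
I1 add r3: issue@2 deps=(0,None) exec_start@4 write@6
I2 add r2: issue@3 deps=(None,None) exec_start@3 write@4
I3 add r1: issue@4 deps=(1,None) exec_start@6 write@7

Answer: 4 6 4 7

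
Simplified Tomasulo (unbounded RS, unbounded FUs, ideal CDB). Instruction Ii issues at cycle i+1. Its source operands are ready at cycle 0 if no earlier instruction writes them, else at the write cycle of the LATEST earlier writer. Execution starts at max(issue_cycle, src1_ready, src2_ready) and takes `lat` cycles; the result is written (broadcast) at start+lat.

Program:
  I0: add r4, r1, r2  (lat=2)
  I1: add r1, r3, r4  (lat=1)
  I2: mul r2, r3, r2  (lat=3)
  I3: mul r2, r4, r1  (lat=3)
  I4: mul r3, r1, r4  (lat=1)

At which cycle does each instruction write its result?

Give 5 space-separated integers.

I0 add r4: issue@1 deps=(None,None) exec_start@1 write@3
I1 add r1: issue@2 deps=(None,0) exec_start@3 write@4
I2 mul r2: issue@3 deps=(None,None) exec_start@3 write@6
I3 mul r2: issue@4 deps=(0,1) exec_start@4 write@7
I4 mul r3: issue@5 deps=(1,0) exec_start@5 write@6

Answer: 3 4 6 7 6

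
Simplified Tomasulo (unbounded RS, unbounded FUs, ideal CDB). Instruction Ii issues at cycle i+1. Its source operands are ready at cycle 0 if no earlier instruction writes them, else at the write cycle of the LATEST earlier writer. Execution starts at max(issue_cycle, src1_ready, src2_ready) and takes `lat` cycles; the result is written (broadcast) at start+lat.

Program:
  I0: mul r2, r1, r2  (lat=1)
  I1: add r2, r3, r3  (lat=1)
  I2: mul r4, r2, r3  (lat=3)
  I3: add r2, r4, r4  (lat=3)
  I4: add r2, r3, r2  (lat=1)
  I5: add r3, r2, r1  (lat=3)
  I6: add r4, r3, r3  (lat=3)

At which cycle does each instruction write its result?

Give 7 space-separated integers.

I0 mul r2: issue@1 deps=(None,None) exec_start@1 write@2
I1 add r2: issue@2 deps=(None,None) exec_start@2 write@3
I2 mul r4: issue@3 deps=(1,None) exec_start@3 write@6
I3 add r2: issue@4 deps=(2,2) exec_start@6 write@9
I4 add r2: issue@5 deps=(None,3) exec_start@9 write@10
I5 add r3: issue@6 deps=(4,None) exec_start@10 write@13
I6 add r4: issue@7 deps=(5,5) exec_start@13 write@16

Answer: 2 3 6 9 10 13 16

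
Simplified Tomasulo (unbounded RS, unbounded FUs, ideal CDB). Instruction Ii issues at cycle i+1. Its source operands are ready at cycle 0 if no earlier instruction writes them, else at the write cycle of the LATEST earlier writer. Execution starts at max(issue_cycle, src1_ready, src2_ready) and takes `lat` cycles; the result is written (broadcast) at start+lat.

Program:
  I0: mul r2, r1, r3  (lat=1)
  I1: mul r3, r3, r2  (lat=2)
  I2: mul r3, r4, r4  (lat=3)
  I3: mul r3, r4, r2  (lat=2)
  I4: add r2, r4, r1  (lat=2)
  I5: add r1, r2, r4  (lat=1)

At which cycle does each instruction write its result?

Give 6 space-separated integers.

Answer: 2 4 6 6 7 8

Derivation:
I0 mul r2: issue@1 deps=(None,None) exec_start@1 write@2
I1 mul r3: issue@2 deps=(None,0) exec_start@2 write@4
I2 mul r3: issue@3 deps=(None,None) exec_start@3 write@6
I3 mul r3: issue@4 deps=(None,0) exec_start@4 write@6
I4 add r2: issue@5 deps=(None,None) exec_start@5 write@7
I5 add r1: issue@6 deps=(4,None) exec_start@7 write@8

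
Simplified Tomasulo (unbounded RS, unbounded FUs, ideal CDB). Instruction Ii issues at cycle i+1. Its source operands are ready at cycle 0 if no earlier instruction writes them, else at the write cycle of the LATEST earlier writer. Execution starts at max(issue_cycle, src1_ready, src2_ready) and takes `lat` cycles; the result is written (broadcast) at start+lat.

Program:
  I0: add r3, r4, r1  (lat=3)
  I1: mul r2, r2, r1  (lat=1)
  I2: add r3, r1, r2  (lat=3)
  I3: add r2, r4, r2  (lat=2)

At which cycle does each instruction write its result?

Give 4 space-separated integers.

Answer: 4 3 6 6

Derivation:
I0 add r3: issue@1 deps=(None,None) exec_start@1 write@4
I1 mul r2: issue@2 deps=(None,None) exec_start@2 write@3
I2 add r3: issue@3 deps=(None,1) exec_start@3 write@6
I3 add r2: issue@4 deps=(None,1) exec_start@4 write@6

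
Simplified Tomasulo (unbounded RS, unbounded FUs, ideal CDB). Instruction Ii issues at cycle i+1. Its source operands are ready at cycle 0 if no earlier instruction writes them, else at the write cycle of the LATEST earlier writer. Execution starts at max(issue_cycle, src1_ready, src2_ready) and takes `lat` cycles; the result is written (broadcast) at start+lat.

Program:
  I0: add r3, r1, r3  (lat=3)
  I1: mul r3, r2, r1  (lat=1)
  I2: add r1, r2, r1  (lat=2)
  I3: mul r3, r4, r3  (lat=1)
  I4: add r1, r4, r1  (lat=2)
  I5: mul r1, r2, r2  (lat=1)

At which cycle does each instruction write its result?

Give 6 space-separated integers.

I0 add r3: issue@1 deps=(None,None) exec_start@1 write@4
I1 mul r3: issue@2 deps=(None,None) exec_start@2 write@3
I2 add r1: issue@3 deps=(None,None) exec_start@3 write@5
I3 mul r3: issue@4 deps=(None,1) exec_start@4 write@5
I4 add r1: issue@5 deps=(None,2) exec_start@5 write@7
I5 mul r1: issue@6 deps=(None,None) exec_start@6 write@7

Answer: 4 3 5 5 7 7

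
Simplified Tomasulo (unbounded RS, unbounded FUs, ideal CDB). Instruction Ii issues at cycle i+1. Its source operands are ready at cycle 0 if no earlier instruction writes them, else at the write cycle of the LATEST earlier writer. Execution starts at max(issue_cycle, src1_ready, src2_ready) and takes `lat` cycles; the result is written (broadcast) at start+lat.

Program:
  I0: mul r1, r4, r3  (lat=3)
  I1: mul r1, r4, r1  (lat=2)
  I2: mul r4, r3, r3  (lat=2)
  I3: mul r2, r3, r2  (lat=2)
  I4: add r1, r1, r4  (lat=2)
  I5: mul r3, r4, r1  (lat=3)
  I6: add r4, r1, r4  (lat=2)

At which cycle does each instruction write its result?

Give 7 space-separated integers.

I0 mul r1: issue@1 deps=(None,None) exec_start@1 write@4
I1 mul r1: issue@2 deps=(None,0) exec_start@4 write@6
I2 mul r4: issue@3 deps=(None,None) exec_start@3 write@5
I3 mul r2: issue@4 deps=(None,None) exec_start@4 write@6
I4 add r1: issue@5 deps=(1,2) exec_start@6 write@8
I5 mul r3: issue@6 deps=(2,4) exec_start@8 write@11
I6 add r4: issue@7 deps=(4,2) exec_start@8 write@10

Answer: 4 6 5 6 8 11 10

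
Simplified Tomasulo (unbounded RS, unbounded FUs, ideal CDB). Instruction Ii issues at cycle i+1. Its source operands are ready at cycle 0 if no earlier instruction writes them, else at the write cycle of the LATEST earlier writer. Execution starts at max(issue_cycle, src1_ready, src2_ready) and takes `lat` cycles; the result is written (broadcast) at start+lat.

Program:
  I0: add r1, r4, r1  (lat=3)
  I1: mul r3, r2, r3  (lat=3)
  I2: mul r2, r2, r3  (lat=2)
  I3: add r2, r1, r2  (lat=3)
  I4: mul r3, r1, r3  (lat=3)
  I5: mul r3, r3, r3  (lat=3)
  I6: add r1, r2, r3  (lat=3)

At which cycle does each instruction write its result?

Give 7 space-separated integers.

I0 add r1: issue@1 deps=(None,None) exec_start@1 write@4
I1 mul r3: issue@2 deps=(None,None) exec_start@2 write@5
I2 mul r2: issue@3 deps=(None,1) exec_start@5 write@7
I3 add r2: issue@4 deps=(0,2) exec_start@7 write@10
I4 mul r3: issue@5 deps=(0,1) exec_start@5 write@8
I5 mul r3: issue@6 deps=(4,4) exec_start@8 write@11
I6 add r1: issue@7 deps=(3,5) exec_start@11 write@14

Answer: 4 5 7 10 8 11 14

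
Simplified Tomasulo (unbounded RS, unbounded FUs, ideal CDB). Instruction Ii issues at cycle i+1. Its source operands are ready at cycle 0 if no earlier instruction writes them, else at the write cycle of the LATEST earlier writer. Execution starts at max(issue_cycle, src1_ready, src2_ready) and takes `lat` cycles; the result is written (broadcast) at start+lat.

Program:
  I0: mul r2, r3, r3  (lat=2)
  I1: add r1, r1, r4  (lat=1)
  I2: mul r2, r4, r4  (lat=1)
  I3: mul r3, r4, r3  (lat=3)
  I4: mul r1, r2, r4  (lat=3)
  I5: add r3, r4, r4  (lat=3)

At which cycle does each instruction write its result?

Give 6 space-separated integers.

Answer: 3 3 4 7 8 9

Derivation:
I0 mul r2: issue@1 deps=(None,None) exec_start@1 write@3
I1 add r1: issue@2 deps=(None,None) exec_start@2 write@3
I2 mul r2: issue@3 deps=(None,None) exec_start@3 write@4
I3 mul r3: issue@4 deps=(None,None) exec_start@4 write@7
I4 mul r1: issue@5 deps=(2,None) exec_start@5 write@8
I5 add r3: issue@6 deps=(None,None) exec_start@6 write@9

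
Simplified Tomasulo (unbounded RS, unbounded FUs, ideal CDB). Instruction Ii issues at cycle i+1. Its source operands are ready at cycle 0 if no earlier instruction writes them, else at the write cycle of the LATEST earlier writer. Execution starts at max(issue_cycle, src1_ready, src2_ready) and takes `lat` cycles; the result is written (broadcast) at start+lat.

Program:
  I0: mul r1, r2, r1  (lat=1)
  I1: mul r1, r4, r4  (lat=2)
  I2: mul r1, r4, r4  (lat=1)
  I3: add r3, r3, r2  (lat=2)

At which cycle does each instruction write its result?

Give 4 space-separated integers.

I0 mul r1: issue@1 deps=(None,None) exec_start@1 write@2
I1 mul r1: issue@2 deps=(None,None) exec_start@2 write@4
I2 mul r1: issue@3 deps=(None,None) exec_start@3 write@4
I3 add r3: issue@4 deps=(None,None) exec_start@4 write@6

Answer: 2 4 4 6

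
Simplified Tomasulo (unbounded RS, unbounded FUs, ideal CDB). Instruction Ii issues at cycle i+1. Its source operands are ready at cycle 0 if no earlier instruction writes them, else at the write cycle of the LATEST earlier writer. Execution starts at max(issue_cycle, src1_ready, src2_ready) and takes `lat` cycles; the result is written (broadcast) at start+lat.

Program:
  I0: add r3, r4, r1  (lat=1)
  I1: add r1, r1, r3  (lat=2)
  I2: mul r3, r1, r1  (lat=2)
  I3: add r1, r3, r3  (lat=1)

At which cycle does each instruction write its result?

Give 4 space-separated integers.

Answer: 2 4 6 7

Derivation:
I0 add r3: issue@1 deps=(None,None) exec_start@1 write@2
I1 add r1: issue@2 deps=(None,0) exec_start@2 write@4
I2 mul r3: issue@3 deps=(1,1) exec_start@4 write@6
I3 add r1: issue@4 deps=(2,2) exec_start@6 write@7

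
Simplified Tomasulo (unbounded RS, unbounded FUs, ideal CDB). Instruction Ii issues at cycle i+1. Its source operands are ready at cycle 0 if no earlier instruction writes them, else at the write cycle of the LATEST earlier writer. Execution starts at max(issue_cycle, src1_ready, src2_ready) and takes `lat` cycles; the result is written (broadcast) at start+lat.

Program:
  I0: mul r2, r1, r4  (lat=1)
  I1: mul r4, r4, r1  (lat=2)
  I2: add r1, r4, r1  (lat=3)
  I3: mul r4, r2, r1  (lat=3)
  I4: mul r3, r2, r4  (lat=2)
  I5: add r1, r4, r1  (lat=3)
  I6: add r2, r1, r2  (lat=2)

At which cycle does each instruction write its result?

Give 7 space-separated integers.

I0 mul r2: issue@1 deps=(None,None) exec_start@1 write@2
I1 mul r4: issue@2 deps=(None,None) exec_start@2 write@4
I2 add r1: issue@3 deps=(1,None) exec_start@4 write@7
I3 mul r4: issue@4 deps=(0,2) exec_start@7 write@10
I4 mul r3: issue@5 deps=(0,3) exec_start@10 write@12
I5 add r1: issue@6 deps=(3,2) exec_start@10 write@13
I6 add r2: issue@7 deps=(5,0) exec_start@13 write@15

Answer: 2 4 7 10 12 13 15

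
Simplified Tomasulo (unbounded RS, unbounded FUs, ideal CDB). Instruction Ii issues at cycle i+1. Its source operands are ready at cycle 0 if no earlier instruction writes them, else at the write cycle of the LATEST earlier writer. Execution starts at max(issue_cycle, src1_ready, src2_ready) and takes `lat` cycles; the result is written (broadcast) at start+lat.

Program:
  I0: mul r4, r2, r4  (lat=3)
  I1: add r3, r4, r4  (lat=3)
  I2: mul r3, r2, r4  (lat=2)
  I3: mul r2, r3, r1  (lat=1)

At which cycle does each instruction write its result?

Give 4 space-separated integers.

Answer: 4 7 6 7

Derivation:
I0 mul r4: issue@1 deps=(None,None) exec_start@1 write@4
I1 add r3: issue@2 deps=(0,0) exec_start@4 write@7
I2 mul r3: issue@3 deps=(None,0) exec_start@4 write@6
I3 mul r2: issue@4 deps=(2,None) exec_start@6 write@7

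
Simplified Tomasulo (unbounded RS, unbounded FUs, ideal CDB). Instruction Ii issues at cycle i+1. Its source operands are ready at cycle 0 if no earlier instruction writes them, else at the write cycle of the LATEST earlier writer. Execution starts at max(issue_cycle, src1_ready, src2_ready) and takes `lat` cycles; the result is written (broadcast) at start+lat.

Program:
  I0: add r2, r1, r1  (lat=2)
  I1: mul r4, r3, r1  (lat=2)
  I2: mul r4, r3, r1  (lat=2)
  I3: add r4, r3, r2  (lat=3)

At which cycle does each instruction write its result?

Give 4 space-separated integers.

Answer: 3 4 5 7

Derivation:
I0 add r2: issue@1 deps=(None,None) exec_start@1 write@3
I1 mul r4: issue@2 deps=(None,None) exec_start@2 write@4
I2 mul r4: issue@3 deps=(None,None) exec_start@3 write@5
I3 add r4: issue@4 deps=(None,0) exec_start@4 write@7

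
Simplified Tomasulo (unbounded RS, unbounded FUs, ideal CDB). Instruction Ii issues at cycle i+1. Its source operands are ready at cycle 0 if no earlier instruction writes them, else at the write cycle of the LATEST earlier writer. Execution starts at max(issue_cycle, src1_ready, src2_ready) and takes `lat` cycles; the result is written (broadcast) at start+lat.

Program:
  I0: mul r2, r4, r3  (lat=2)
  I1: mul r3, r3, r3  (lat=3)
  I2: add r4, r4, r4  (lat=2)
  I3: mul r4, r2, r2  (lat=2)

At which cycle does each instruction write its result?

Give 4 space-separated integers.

I0 mul r2: issue@1 deps=(None,None) exec_start@1 write@3
I1 mul r3: issue@2 deps=(None,None) exec_start@2 write@5
I2 add r4: issue@3 deps=(None,None) exec_start@3 write@5
I3 mul r4: issue@4 deps=(0,0) exec_start@4 write@6

Answer: 3 5 5 6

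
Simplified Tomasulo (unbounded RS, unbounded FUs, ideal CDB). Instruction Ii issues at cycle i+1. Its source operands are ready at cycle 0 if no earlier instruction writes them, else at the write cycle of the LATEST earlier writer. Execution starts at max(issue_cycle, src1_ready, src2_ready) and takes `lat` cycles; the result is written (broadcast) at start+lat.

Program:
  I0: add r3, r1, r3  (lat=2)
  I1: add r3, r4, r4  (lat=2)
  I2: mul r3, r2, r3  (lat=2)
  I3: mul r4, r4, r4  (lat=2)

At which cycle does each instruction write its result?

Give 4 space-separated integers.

I0 add r3: issue@1 deps=(None,None) exec_start@1 write@3
I1 add r3: issue@2 deps=(None,None) exec_start@2 write@4
I2 mul r3: issue@3 deps=(None,1) exec_start@4 write@6
I3 mul r4: issue@4 deps=(None,None) exec_start@4 write@6

Answer: 3 4 6 6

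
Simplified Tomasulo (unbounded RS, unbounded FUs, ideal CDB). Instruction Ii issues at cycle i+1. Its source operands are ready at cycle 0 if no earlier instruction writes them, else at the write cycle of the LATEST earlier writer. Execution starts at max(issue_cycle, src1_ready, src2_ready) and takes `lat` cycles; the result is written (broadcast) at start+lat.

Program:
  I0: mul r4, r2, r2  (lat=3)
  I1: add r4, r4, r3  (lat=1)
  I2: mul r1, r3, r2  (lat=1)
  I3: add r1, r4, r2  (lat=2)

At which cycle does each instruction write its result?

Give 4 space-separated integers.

I0 mul r4: issue@1 deps=(None,None) exec_start@1 write@4
I1 add r4: issue@2 deps=(0,None) exec_start@4 write@5
I2 mul r1: issue@3 deps=(None,None) exec_start@3 write@4
I3 add r1: issue@4 deps=(1,None) exec_start@5 write@7

Answer: 4 5 4 7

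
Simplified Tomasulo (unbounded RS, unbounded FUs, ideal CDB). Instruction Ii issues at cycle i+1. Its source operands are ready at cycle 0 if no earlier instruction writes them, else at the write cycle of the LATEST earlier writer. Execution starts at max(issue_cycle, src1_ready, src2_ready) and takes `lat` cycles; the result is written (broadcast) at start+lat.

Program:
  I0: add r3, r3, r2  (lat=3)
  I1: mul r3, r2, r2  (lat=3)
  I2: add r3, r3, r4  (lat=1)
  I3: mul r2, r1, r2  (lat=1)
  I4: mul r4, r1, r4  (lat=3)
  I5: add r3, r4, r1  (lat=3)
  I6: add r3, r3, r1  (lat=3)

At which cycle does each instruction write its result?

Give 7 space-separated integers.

I0 add r3: issue@1 deps=(None,None) exec_start@1 write@4
I1 mul r3: issue@2 deps=(None,None) exec_start@2 write@5
I2 add r3: issue@3 deps=(1,None) exec_start@5 write@6
I3 mul r2: issue@4 deps=(None,None) exec_start@4 write@5
I4 mul r4: issue@5 deps=(None,None) exec_start@5 write@8
I5 add r3: issue@6 deps=(4,None) exec_start@8 write@11
I6 add r3: issue@7 deps=(5,None) exec_start@11 write@14

Answer: 4 5 6 5 8 11 14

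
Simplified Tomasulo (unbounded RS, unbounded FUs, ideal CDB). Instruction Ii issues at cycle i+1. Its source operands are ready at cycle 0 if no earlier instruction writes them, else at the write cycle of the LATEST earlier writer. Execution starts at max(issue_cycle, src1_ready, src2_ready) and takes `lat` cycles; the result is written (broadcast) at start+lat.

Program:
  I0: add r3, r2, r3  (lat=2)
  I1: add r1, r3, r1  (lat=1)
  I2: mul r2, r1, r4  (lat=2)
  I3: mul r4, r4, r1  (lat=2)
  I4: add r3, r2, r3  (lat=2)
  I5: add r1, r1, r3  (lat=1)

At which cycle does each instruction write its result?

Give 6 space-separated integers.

I0 add r3: issue@1 deps=(None,None) exec_start@1 write@3
I1 add r1: issue@2 deps=(0,None) exec_start@3 write@4
I2 mul r2: issue@3 deps=(1,None) exec_start@4 write@6
I3 mul r4: issue@4 deps=(None,1) exec_start@4 write@6
I4 add r3: issue@5 deps=(2,0) exec_start@6 write@8
I5 add r1: issue@6 deps=(1,4) exec_start@8 write@9

Answer: 3 4 6 6 8 9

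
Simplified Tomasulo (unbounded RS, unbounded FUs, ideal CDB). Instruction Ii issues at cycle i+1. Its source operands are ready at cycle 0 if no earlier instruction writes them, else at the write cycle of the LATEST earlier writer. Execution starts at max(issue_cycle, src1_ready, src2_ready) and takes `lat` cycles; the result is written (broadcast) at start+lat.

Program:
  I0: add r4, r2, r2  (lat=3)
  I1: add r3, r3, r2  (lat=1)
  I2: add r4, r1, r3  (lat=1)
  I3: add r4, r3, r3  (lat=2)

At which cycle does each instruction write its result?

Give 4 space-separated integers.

Answer: 4 3 4 6

Derivation:
I0 add r4: issue@1 deps=(None,None) exec_start@1 write@4
I1 add r3: issue@2 deps=(None,None) exec_start@2 write@3
I2 add r4: issue@3 deps=(None,1) exec_start@3 write@4
I3 add r4: issue@4 deps=(1,1) exec_start@4 write@6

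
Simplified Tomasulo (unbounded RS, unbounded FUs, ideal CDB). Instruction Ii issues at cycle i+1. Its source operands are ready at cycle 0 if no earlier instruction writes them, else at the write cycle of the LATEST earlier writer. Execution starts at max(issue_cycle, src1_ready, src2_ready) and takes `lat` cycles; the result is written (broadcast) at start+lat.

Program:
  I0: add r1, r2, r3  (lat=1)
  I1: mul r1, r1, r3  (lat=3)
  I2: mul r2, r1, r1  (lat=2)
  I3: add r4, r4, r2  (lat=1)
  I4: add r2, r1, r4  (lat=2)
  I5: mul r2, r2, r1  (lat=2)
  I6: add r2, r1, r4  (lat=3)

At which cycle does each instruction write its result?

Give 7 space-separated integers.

I0 add r1: issue@1 deps=(None,None) exec_start@1 write@2
I1 mul r1: issue@2 deps=(0,None) exec_start@2 write@5
I2 mul r2: issue@3 deps=(1,1) exec_start@5 write@7
I3 add r4: issue@4 deps=(None,2) exec_start@7 write@8
I4 add r2: issue@5 deps=(1,3) exec_start@8 write@10
I5 mul r2: issue@6 deps=(4,1) exec_start@10 write@12
I6 add r2: issue@7 deps=(1,3) exec_start@8 write@11

Answer: 2 5 7 8 10 12 11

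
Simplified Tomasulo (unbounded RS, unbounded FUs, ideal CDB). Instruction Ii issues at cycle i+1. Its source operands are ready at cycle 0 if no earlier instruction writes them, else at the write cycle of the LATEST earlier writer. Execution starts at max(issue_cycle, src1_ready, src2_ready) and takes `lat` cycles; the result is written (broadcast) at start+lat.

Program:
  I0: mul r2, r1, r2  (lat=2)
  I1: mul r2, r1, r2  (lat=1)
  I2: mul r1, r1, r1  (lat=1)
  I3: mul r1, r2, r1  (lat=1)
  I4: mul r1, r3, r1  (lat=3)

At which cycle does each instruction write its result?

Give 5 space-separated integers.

I0 mul r2: issue@1 deps=(None,None) exec_start@1 write@3
I1 mul r2: issue@2 deps=(None,0) exec_start@3 write@4
I2 mul r1: issue@3 deps=(None,None) exec_start@3 write@4
I3 mul r1: issue@4 deps=(1,2) exec_start@4 write@5
I4 mul r1: issue@5 deps=(None,3) exec_start@5 write@8

Answer: 3 4 4 5 8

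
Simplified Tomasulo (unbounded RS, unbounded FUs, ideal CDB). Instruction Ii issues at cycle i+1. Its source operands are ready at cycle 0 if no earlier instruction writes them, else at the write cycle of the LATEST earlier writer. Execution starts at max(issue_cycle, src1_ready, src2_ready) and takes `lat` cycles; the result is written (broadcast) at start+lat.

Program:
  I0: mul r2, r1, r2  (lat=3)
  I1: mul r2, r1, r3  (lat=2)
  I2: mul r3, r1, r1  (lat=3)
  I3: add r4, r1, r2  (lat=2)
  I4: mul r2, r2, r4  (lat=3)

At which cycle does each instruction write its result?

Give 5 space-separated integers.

Answer: 4 4 6 6 9

Derivation:
I0 mul r2: issue@1 deps=(None,None) exec_start@1 write@4
I1 mul r2: issue@2 deps=(None,None) exec_start@2 write@4
I2 mul r3: issue@3 deps=(None,None) exec_start@3 write@6
I3 add r4: issue@4 deps=(None,1) exec_start@4 write@6
I4 mul r2: issue@5 deps=(1,3) exec_start@6 write@9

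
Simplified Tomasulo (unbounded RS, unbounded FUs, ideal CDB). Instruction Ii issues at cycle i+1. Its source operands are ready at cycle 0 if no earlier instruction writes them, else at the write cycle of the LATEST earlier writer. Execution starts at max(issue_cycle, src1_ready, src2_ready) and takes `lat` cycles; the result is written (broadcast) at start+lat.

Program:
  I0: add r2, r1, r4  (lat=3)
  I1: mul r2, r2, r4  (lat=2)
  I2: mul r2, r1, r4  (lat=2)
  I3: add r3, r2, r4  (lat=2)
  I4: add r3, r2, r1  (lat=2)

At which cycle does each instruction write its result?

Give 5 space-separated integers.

Answer: 4 6 5 7 7

Derivation:
I0 add r2: issue@1 deps=(None,None) exec_start@1 write@4
I1 mul r2: issue@2 deps=(0,None) exec_start@4 write@6
I2 mul r2: issue@3 deps=(None,None) exec_start@3 write@5
I3 add r3: issue@4 deps=(2,None) exec_start@5 write@7
I4 add r3: issue@5 deps=(2,None) exec_start@5 write@7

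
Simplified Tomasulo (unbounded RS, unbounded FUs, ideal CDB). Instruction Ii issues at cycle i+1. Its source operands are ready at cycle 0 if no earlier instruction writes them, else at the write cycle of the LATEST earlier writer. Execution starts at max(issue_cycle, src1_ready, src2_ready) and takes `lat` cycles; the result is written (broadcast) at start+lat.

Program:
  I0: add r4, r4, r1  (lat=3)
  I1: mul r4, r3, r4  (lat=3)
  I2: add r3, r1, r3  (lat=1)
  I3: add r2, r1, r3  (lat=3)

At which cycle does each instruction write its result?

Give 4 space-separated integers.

Answer: 4 7 4 7

Derivation:
I0 add r4: issue@1 deps=(None,None) exec_start@1 write@4
I1 mul r4: issue@2 deps=(None,0) exec_start@4 write@7
I2 add r3: issue@3 deps=(None,None) exec_start@3 write@4
I3 add r2: issue@4 deps=(None,2) exec_start@4 write@7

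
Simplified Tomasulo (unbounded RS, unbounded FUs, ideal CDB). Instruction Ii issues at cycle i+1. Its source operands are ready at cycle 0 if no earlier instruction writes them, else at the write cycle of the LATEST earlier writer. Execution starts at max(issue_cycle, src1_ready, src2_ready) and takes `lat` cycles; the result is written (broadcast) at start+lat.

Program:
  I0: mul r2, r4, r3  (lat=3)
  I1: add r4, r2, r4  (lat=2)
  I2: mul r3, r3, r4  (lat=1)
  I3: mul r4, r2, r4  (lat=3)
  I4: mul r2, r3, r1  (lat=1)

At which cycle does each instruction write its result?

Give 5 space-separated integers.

Answer: 4 6 7 9 8

Derivation:
I0 mul r2: issue@1 deps=(None,None) exec_start@1 write@4
I1 add r4: issue@2 deps=(0,None) exec_start@4 write@6
I2 mul r3: issue@3 deps=(None,1) exec_start@6 write@7
I3 mul r4: issue@4 deps=(0,1) exec_start@6 write@9
I4 mul r2: issue@5 deps=(2,None) exec_start@7 write@8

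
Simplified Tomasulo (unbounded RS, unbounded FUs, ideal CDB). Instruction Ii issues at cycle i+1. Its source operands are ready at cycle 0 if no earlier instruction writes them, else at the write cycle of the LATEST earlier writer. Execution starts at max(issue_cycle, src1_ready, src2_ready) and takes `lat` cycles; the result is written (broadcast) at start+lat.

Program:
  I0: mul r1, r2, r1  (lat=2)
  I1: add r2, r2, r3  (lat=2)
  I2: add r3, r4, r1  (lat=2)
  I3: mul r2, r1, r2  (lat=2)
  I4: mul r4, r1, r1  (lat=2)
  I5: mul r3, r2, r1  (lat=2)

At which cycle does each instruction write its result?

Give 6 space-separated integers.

Answer: 3 4 5 6 7 8

Derivation:
I0 mul r1: issue@1 deps=(None,None) exec_start@1 write@3
I1 add r2: issue@2 deps=(None,None) exec_start@2 write@4
I2 add r3: issue@3 deps=(None,0) exec_start@3 write@5
I3 mul r2: issue@4 deps=(0,1) exec_start@4 write@6
I4 mul r4: issue@5 deps=(0,0) exec_start@5 write@7
I5 mul r3: issue@6 deps=(3,0) exec_start@6 write@8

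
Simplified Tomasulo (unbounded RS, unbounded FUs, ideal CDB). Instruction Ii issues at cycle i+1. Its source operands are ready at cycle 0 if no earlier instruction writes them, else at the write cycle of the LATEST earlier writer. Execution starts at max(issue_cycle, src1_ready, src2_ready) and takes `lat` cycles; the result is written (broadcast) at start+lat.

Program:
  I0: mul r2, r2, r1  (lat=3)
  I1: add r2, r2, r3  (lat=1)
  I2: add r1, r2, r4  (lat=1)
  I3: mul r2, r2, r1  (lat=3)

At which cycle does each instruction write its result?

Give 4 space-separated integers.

Answer: 4 5 6 9

Derivation:
I0 mul r2: issue@1 deps=(None,None) exec_start@1 write@4
I1 add r2: issue@2 deps=(0,None) exec_start@4 write@5
I2 add r1: issue@3 deps=(1,None) exec_start@5 write@6
I3 mul r2: issue@4 deps=(1,2) exec_start@6 write@9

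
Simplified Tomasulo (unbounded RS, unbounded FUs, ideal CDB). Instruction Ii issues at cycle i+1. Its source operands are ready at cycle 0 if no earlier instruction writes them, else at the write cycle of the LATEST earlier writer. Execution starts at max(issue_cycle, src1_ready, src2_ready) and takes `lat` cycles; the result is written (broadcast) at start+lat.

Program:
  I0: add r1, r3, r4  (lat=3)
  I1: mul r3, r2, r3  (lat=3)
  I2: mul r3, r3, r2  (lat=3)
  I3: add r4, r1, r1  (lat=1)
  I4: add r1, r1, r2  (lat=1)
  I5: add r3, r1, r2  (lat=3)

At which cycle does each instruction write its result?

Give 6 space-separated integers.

I0 add r1: issue@1 deps=(None,None) exec_start@1 write@4
I1 mul r3: issue@2 deps=(None,None) exec_start@2 write@5
I2 mul r3: issue@3 deps=(1,None) exec_start@5 write@8
I3 add r4: issue@4 deps=(0,0) exec_start@4 write@5
I4 add r1: issue@5 deps=(0,None) exec_start@5 write@6
I5 add r3: issue@6 deps=(4,None) exec_start@6 write@9

Answer: 4 5 8 5 6 9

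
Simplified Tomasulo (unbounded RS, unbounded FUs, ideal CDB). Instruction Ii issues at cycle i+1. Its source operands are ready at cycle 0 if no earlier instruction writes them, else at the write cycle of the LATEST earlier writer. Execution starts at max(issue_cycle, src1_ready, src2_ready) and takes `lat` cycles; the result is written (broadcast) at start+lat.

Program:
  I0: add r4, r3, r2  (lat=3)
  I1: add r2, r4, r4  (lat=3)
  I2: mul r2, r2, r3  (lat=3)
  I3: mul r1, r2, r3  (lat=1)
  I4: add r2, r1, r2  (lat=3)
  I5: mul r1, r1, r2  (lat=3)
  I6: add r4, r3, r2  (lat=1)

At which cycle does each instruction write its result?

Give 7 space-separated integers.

I0 add r4: issue@1 deps=(None,None) exec_start@1 write@4
I1 add r2: issue@2 deps=(0,0) exec_start@4 write@7
I2 mul r2: issue@3 deps=(1,None) exec_start@7 write@10
I3 mul r1: issue@4 deps=(2,None) exec_start@10 write@11
I4 add r2: issue@5 deps=(3,2) exec_start@11 write@14
I5 mul r1: issue@6 deps=(3,4) exec_start@14 write@17
I6 add r4: issue@7 deps=(None,4) exec_start@14 write@15

Answer: 4 7 10 11 14 17 15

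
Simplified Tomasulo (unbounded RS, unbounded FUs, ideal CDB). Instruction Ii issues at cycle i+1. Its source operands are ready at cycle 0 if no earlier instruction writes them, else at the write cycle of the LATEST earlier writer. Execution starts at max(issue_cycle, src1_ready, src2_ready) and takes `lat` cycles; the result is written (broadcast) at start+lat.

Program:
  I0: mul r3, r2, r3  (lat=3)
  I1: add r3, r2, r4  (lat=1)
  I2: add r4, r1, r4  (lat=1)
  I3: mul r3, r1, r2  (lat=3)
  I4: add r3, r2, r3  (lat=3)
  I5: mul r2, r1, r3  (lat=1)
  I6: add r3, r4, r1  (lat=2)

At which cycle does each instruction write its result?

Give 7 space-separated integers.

Answer: 4 3 4 7 10 11 9

Derivation:
I0 mul r3: issue@1 deps=(None,None) exec_start@1 write@4
I1 add r3: issue@2 deps=(None,None) exec_start@2 write@3
I2 add r4: issue@3 deps=(None,None) exec_start@3 write@4
I3 mul r3: issue@4 deps=(None,None) exec_start@4 write@7
I4 add r3: issue@5 deps=(None,3) exec_start@7 write@10
I5 mul r2: issue@6 deps=(None,4) exec_start@10 write@11
I6 add r3: issue@7 deps=(2,None) exec_start@7 write@9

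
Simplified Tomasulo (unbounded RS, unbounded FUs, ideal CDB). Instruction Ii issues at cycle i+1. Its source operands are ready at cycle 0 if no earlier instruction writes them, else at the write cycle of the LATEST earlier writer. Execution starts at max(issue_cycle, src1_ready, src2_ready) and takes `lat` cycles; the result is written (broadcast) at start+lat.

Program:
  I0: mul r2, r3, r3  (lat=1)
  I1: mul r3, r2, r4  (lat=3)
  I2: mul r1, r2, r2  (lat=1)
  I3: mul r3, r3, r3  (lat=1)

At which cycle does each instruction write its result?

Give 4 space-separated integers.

Answer: 2 5 4 6

Derivation:
I0 mul r2: issue@1 deps=(None,None) exec_start@1 write@2
I1 mul r3: issue@2 deps=(0,None) exec_start@2 write@5
I2 mul r1: issue@3 deps=(0,0) exec_start@3 write@4
I3 mul r3: issue@4 deps=(1,1) exec_start@5 write@6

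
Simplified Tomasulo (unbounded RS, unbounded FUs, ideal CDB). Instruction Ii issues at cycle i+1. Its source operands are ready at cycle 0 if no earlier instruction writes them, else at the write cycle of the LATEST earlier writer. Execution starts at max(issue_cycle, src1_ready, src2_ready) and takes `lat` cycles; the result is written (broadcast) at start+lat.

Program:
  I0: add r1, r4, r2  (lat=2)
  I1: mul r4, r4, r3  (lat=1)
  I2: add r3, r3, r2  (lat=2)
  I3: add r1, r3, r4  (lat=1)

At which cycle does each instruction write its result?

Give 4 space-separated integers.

I0 add r1: issue@1 deps=(None,None) exec_start@1 write@3
I1 mul r4: issue@2 deps=(None,None) exec_start@2 write@3
I2 add r3: issue@3 deps=(None,None) exec_start@3 write@5
I3 add r1: issue@4 deps=(2,1) exec_start@5 write@6

Answer: 3 3 5 6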